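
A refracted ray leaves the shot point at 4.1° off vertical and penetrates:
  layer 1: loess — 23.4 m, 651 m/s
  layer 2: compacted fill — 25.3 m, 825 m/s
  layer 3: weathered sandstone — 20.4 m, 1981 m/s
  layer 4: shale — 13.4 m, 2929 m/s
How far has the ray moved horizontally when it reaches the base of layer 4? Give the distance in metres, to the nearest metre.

13 m

Apply Snell's law at each interface; in layer i the horizontal offset is hᵢ·tan θᵢ.
Layer 1: θ = 4.10°; offset = 23.4·tan 4.10° = 1.677 m.
Layer 2: sin θ = 825·sin 4.1°/651 = 0.0906, θ = 5.20°; offset = 25.3·tan 5.20° = 2.302 m.
Layer 3: sin θ = 1981·sin 4.1°/651 = 0.2176, θ = 12.57°; offset = 20.4·tan 12.57° = 4.547 m.
Layer 4: sin θ = 2929·sin 4.1°/651 = 0.3217, θ = 18.76°; offset = 13.4·tan 18.76° = 4.553 m.
Total horizontal offset = 13.079 m.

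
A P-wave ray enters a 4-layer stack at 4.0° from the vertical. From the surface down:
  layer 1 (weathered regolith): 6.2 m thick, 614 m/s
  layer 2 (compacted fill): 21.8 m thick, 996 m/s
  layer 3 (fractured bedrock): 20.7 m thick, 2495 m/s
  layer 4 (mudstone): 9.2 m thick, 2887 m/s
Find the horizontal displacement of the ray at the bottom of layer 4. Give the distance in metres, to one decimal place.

12.2 m

Ray parameter p = sin 4.0° / 614 m/s = 1.1361e-04 s/m.
Layer 1: θ = 4.00°; offset = 6.2·tan 4.00° = 0.434 m.
Layer 2: sin θ = p·996 = 0.1132 → θ = 6.50°; offset = 21.8·tan 6.50° = 2.483 m.
Layer 3: sin θ = p·2495 = 0.2835 → θ = 16.47°; offset = 20.7·tan 16.47° = 6.119 m.
Layer 4: sin θ = p·2887 = 0.3280 → θ = 19.15°; offset = 9.2·tan 19.15° = 3.194 m.
Total horizontal offset = 12.229 m.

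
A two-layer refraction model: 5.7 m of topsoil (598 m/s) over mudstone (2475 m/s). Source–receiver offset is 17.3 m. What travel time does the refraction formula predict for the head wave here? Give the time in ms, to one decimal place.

θ_c = arcsin(V₁/V₂) = arcsin(598/2475) = 13.98°, cos θ_c = 0.9704.
Intercept time tᵢ = 2h cos θ_c / V₁ = 2·5.7·0.9704/598 = 0.01850 s.
t = x/V₂ + tᵢ = 17.3/2475 + 0.01850 = 0.02549 s.

25.5 ms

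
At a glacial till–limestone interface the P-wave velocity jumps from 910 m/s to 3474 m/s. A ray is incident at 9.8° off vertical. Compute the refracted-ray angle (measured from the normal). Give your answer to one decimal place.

Snell's law: sin θ₂ = (V₂/V₁)·sin θ₁ = (3474/910)·sin 9.8° = 0.6498.
θ₂ = arcsin 0.6498 = 40.53° from the normal.

40.5°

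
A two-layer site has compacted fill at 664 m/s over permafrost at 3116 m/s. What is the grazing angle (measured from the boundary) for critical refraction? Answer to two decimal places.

77.70°

At critical incidence the refracted ray runs along the interface (θ₂ = 90°), so sin θ_c = V₁/V₂.
θ_c = arcsin(664/3116) = arcsin 0.2131 = 12.30°.
Measured from the interface: 90° − 12.30° = 77.70°.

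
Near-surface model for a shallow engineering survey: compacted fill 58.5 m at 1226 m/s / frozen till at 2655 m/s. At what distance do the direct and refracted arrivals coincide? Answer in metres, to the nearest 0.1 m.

x_cross = 2h·√((V₂+V₁)/(V₂−V₁)).
(V₂+V₁)/(V₂−V₁) = (2655+1226)/(2655−1226) = 2.7159; √ = 1.6480.
x_cross = 2·58.5·1.6480 = 192.82 m.

192.8 m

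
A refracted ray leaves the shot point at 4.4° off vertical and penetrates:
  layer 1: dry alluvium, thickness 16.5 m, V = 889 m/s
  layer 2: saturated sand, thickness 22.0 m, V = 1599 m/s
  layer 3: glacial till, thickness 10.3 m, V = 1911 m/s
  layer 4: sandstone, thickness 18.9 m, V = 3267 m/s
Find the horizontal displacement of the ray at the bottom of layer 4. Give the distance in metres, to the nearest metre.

Apply Snell's law at each interface; in layer i the horizontal offset is hᵢ·tan θᵢ.
Layer 1: θ = 4.40°; offset = 16.5·tan 4.40° = 1.270 m.
Layer 2: sin θ = 1599·sin 4.4°/889 = 0.1380, θ = 7.93°; offset = 22.0·tan 7.93° = 3.065 m.
Layer 3: sin θ = 1911·sin 4.4°/889 = 0.1649, θ = 9.49°; offset = 10.3·tan 9.49° = 1.722 m.
Layer 4: sin θ = 3267·sin 4.4°/889 = 0.2819, θ = 16.38°; offset = 18.9·tan 16.38° = 5.554 m.
Σ offsets = 11.611 m.

12 m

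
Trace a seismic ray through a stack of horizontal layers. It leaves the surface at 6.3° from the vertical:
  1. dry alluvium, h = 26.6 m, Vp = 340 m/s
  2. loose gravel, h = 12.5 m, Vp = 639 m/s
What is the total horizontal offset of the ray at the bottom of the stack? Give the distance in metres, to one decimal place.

5.6 m

p = sin θ₁/V₁ = sin 6.3°/340 = 3.2275e-04 s/m is conserved through the stack.
Layer 1: θ = 6.30°; offset = 26.6·tan 6.30° = 2.937 m.
Layer 2: sin θ = p·639 = 0.2062 → θ = 11.90°; offset = 12.5·tan 11.90° = 2.635 m.
Σ offsets = 5.571 m.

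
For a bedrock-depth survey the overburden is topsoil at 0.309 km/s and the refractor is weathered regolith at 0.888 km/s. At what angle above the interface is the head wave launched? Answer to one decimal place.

69.6°

At critical incidence the refracted ray runs along the interface (θ₂ = 90°), so sin θ_c = V₁/V₂.
θ_c = arcsin(0.309/0.888) = arcsin 0.3480 = 20.36°.
Measured from the interface: 90° − 20.36° = 69.64°.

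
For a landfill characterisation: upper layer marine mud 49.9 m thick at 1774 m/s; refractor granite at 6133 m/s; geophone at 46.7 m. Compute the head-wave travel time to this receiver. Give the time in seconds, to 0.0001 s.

0.0615 s

θ_c = arcsin(V₁/V₂) = arcsin(1774/6133) = 16.81°, cos θ_c = 0.9573.
Intercept time tᵢ = 2h cos θ_c / V₁ = 2·49.9·0.9573/1774 = 0.05385 s.
t = x/V₂ + tᵢ = 46.7/6133 + 0.05385 = 0.06147 s.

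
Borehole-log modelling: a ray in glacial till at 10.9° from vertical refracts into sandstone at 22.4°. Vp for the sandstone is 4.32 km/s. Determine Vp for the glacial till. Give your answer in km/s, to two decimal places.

sin 10.9° = 0.1891; sin 22.4° = 0.3811.
V₁ = V₂·(sin θ₁/sin θ₂) = 4.32·(0.1891/0.3811) = 2.14 km/s.

2.14 km/s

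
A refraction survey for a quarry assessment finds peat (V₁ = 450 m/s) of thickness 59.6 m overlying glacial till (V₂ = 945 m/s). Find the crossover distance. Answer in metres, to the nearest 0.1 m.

θ_c = arcsin(450/945) = 28.44°, so cos θ_c = 0.8793 and tᵢ = 2h cos θ_c/V₁ = 0.2329 s.
At crossover x/V₁ = x/V₂ + tᵢ ⇒ x = tᵢ/(1/V₁ − 1/V₂) = 0.23293/(2.2222e-03 − 1.0582e-03) = 200.11 m.

200.1 m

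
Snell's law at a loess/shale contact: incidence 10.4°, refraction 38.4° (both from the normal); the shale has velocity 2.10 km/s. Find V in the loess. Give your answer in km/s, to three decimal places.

sin 10.4° = 0.1805; sin 38.4° = 0.6211.
V₁ = V₂·(sin θ₁/sin θ₂) = 2.10·(0.1805/0.6211) = 0.610 km/s.

0.610 km/s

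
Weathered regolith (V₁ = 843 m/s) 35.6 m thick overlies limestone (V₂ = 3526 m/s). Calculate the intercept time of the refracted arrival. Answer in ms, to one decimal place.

θ_c = arcsin(V₁/V₂) = arcsin(843/3526) = 13.83°; cos θ_c = 0.9710.
tᵢ = 2h·cos θ_c / V₁ = 2·35.6·0.9710 / 843 = 0.08201 s.

82.0 ms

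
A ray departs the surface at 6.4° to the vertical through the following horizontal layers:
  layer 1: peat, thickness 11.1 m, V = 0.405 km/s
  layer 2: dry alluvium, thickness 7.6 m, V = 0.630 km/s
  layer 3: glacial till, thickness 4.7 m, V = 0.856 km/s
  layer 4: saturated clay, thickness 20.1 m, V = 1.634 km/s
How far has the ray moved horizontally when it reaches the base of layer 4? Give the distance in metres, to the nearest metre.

14 m

Apply Snell's law at each interface; in layer i the horizontal offset is hᵢ·tan θᵢ.
Layer 1: θ = 6.40°; offset = 11.1·tan 6.40° = 1.245 m.
Layer 2: sin θ = 0.630·sin 6.4°/0.405 = 0.1734, θ = 9.99°; offset = 7.6·tan 9.99° = 1.338 m.
Layer 3: sin θ = 0.856·sin 6.4°/0.405 = 0.2356, θ = 13.63°; offset = 4.7·tan 13.63° = 1.139 m.
Layer 4: sin θ = 1.634·sin 6.4°/0.405 = 0.4497, θ = 26.73°; offset = 20.1·tan 26.73° = 10.121 m.
Summing the layer offsets gives 13.843 m.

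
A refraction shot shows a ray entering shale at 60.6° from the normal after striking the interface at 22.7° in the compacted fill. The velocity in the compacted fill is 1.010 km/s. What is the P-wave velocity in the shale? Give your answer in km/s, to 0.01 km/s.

2.28 km/s

sin 22.7° = 0.3859; sin 60.6° = 0.8712.
V₂ = V₁·(sin θ₂/sin θ₁) = 1.010·(0.8712/0.3859) = 2.28 km/s.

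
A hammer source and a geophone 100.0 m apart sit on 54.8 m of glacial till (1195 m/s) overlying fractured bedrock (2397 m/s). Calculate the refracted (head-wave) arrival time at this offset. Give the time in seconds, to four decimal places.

t = x/V₂ + 2h·√(V₂²−V₁²)/(V₁V₂).
√(V₂²−V₁²) = √(2397²−1195²) = 2077.9 m/s; delay term = 2·54.8·2077.9/(1195·2397) = 0.07951 s.
t = 100.0/2397 + 0.07951 = 0.12122 s.

0.1212 s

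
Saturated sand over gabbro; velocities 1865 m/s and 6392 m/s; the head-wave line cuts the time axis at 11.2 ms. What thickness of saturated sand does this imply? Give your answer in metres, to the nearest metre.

11 m

θ_c = arcsin(1865/6392) = 16.96°; cos θ_c = 0.9565.
tᵢ = 2h cos θ_c/V₁ ⇒ h = tᵢ·V₁/(2 cos θ_c) = 0.0112·1865/(2·0.9565) = 10.92 m.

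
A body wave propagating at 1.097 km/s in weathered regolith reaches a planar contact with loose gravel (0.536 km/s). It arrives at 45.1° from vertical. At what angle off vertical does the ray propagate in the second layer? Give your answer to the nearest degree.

20°

Snell's law: sin θ₂ = (V₂/V₁)·sin θ₁ = (0.536/1.097)·sin 45.1° = 0.3461.
θ₂ = arcsin 0.3461 = 20.25° from the normal.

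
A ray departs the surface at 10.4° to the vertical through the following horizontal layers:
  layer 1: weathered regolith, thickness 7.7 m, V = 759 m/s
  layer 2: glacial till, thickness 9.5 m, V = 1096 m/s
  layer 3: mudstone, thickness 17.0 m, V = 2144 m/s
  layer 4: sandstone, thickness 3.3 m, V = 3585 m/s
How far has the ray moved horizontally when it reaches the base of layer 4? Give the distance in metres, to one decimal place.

19.4 m

Ray parameter p = sin 10.4° / 759 m/s = 2.3784e-04 s/m.
Layer 1: θ = 10.40°; offset = 7.7·tan 10.40° = 1.413 m.
Layer 2: sin θ = p·1096 = 0.2607 → θ = 15.11°; offset = 9.5·tan 15.11° = 2.565 m.
Layer 3: sin θ = p·2144 = 0.5099 → θ = 30.66°; offset = 17.0·tan 30.66° = 10.077 m.
Layer 4: sin θ = p·3585 = 0.8526 → θ = 58.50°; offset = 3.3·tan 58.50° = 5.385 m.
Summing the layer offsets gives 19.441 m.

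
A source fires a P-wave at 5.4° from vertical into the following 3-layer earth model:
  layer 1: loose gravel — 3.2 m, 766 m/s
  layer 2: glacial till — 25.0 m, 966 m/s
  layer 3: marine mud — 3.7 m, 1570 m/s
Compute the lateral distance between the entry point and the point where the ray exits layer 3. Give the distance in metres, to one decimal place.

4.0 m

Apply Snell's law at each interface; in layer i the horizontal offset is hᵢ·tan θᵢ.
Layer 1: θ = 5.40°; offset = 3.2·tan 5.40° = 0.302 m.
Layer 2: sin θ = 966·sin 5.4°/766 = 0.1187, θ = 6.82°; offset = 25.0·tan 6.82° = 2.988 m.
Layer 3: sin θ = 1570·sin 5.4°/766 = 0.1929, θ = 11.12°; offset = 3.7·tan 11.12° = 0.727 m.
Summing the layer offsets gives 4.018 m.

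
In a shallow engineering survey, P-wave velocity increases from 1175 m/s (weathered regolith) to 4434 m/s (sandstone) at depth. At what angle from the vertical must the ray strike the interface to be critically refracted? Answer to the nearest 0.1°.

15.4°

At critical incidence the refracted ray runs along the interface (θ₂ = 90°), so sin θ_c = V₁/V₂.
θ_c = arcsin(1175/4434) = arcsin 0.2650 = 15.37°.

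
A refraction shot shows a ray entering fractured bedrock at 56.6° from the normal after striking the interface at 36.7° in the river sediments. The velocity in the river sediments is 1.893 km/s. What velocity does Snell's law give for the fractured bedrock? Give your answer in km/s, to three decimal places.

2.644 km/s

Snell's law: sin 36.7°/V₁ = sin 56.6°/V₂.
V₂ = V₁·sin 56.6°/sin 36.7° = 1.893 × 1.3969 = 2.644 km/s.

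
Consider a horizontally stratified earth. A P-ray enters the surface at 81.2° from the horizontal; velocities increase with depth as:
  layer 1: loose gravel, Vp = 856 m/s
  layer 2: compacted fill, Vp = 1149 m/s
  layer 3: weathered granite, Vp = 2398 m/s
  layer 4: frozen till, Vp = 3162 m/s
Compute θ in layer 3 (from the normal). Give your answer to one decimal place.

25.4°

From the normal: θ₁ = 90° − 81.2° = 8.8°.
Ray parameter p = sin 8.8° / 856 = 1.7872e-04 s/m.
sin θ_3 = p·V_3 = 1.7872e-04 × 2398 = 0.4286.
θ_3 = 25.38° from the vertical.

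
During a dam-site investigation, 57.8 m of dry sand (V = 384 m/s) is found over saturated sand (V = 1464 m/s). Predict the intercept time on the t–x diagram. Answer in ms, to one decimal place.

290.5 ms

tᵢ = 2h·√(V₂²−V₁²)/(V₁V₂).
√(V₂²−V₁²) = √(1464²−384²) = 1412.7 m/s.
tᵢ = 2·57.8·1412.7/(384·1464) = 0.29050 s.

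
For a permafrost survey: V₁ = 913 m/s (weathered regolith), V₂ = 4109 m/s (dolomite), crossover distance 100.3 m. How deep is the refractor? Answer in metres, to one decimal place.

40.0 m

x_cross = 2h·√((V₂+V₁)/(V₂−V₁)) → h = x_cross / (2·√((V₂+V₁)/(V₂−V₁))).
√((V₂+V₁)/(V₂−V₁)) = √((4109+913)/(4109−913)) = 1.2535.
h = 100.3 / (2·1.2535) = 40.01 m.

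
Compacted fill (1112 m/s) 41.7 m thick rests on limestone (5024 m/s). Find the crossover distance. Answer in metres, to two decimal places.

104.45 m

θ_c = arcsin(1112/5024) = 12.79°, so cos θ_c = 0.9752 and tᵢ = 2h cos θ_c/V₁ = 0.0731 s.
At crossover x/V₁ = x/V₂ + tᵢ ⇒ x = tᵢ/(1/V₁ − 1/V₂) = 0.07314/(8.9928e-04 − 1.9904e-04) = 104.45 m.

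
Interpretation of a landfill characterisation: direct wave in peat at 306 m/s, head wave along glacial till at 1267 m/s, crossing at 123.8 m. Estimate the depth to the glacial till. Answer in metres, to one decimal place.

48.4 m

x_cross = 2h·√((V₂+V₁)/(V₂−V₁)) → h = x_cross / (2·√((V₂+V₁)/(V₂−V₁))).
√((V₂+V₁)/(V₂−V₁)) = √((1267+306)/(1267−306)) = 1.2794.
h = 123.8 / (2·1.2794) = 48.38 m.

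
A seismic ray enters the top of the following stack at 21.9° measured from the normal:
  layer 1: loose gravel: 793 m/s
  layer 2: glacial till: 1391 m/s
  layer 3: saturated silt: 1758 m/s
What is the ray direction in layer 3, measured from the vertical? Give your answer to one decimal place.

Snell's law across each interface conserves sin θ / V, so sin θ_3 = V_3·sin θ₁/V₁.
sin θ_3 = 1758 × sin 21.9° / 793 = 0.8269.
θ_3 = 55.78° from the vertical.

55.8°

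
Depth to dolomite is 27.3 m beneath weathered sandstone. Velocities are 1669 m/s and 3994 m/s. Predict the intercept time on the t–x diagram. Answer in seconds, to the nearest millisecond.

θ_c = arcsin(V₁/V₂) = arcsin(1669/3994) = 24.70°; cos θ_c = 0.9085.
tᵢ = 2h·cos θ_c / V₁ = 2·27.3·0.9085 / 1669 = 0.02972 s.

0.030 s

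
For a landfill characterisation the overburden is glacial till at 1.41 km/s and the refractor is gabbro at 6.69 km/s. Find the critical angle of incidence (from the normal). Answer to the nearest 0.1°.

At critical incidence the refracted ray runs along the interface (θ₂ = 90°), so sin θ_c = V₁/V₂.
θ_c = arcsin(1.41/6.69) = arcsin 0.2108 = 12.17°.

12.2°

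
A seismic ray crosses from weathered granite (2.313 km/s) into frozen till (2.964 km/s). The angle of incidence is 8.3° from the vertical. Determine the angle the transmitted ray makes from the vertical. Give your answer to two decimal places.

sin θ₁/V₁ = sin θ₂/V₂ ⇒ sin θ₂ = 2.964·sin 8.3°/2.313 = 2.964·0.1444/2.313 = 0.1850.
θ₂ = arcsin 0.1850 = 10.66° from the normal.

10.66°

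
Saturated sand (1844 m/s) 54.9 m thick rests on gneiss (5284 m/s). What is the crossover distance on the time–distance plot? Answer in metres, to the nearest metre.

158 m

θ_c = arcsin(1844/5284) = 20.42°, so cos θ_c = 0.9371 and tᵢ = 2h cos θ_c/V₁ = 0.0558 s.
At crossover x/V₁ = x/V₂ + tᵢ ⇒ x = tᵢ/(1/V₁ − 1/V₂) = 0.05580/(5.4230e-04 − 1.8925e-04) = 158.05 m.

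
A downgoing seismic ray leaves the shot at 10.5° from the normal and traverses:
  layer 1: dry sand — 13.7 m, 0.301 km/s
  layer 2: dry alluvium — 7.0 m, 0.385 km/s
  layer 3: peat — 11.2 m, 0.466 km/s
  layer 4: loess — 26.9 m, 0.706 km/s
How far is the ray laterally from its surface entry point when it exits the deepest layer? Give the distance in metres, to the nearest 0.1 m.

20.2 m

p = sin θ₁/V₁ = sin 10.5°/0.301 = 6.0543e-01 s/km is conserved through the stack.
Layer 1: θ = 10.50°; offset = 13.7·tan 10.50° = 2.539 m.
Layer 2: sin θ = p·0.385 = 0.2331 → θ = 13.48°; offset = 7.0·tan 13.48° = 1.678 m.
Layer 3: sin θ = p·0.466 = 0.2821 → θ = 16.39°; offset = 11.2·tan 16.39° = 3.294 m.
Layer 4: sin θ = p·0.706 = 0.4274 → θ = 25.30°; offset = 26.9·tan 25.30° = 12.718 m.
Σ offsets = 20.229 m.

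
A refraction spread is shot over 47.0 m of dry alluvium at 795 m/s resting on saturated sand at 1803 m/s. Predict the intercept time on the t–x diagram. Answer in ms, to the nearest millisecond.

θ_c = arcsin(V₁/V₂) = arcsin(795/1803) = 26.16°; cos θ_c = 0.8975.
tᵢ = 2h·cos θ_c / V₁ = 2·47.0·0.8975 / 795 = 0.10612 s.

106 ms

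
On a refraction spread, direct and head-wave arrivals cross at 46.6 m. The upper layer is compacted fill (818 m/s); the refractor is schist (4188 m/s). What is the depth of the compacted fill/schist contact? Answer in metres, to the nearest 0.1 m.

19.1 m

h = (x_cross/2)·√((V₂−V₁)/(V₂+V₁)).
(V₂−V₁)/(V₂+V₁) = (4188−818)/(4188+818) = 0.6732; √ = 0.8205.
h = (46.6/2)·0.8205 = 19.12 m.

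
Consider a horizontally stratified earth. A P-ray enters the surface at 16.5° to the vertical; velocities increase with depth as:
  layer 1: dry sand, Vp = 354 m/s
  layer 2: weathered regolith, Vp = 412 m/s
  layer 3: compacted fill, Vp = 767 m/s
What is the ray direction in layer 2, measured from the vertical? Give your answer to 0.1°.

19.3°

Ray parameter p = sin 16.5° / 354 = 8.0230e-04 s/m.
sin θ_2 = p·V_2 = 8.0230e-04 × 412 = 0.3305.
θ_2 = 19.30° from the vertical.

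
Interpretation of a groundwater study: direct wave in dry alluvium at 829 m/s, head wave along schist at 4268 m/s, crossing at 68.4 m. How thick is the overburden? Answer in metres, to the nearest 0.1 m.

28.1 m

h = (x_cross/2)·√((V₂−V₁)/(V₂+V₁)).
(V₂−V₁)/(V₂+V₁) = (4268−829)/(4268+829) = 0.6747; √ = 0.8214.
h = (68.4/2)·0.8214 = 28.09 m.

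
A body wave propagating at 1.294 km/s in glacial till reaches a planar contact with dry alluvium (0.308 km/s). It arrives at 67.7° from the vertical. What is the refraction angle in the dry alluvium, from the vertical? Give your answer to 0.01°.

12.72°

Snell's law: sin θ₂ = (V₂/V₁)·sin θ₁ = (0.308/1.294)·sin 67.7° = 0.2202.
θ₂ = sin⁻¹(0.2202) = 12.72° (from vertical).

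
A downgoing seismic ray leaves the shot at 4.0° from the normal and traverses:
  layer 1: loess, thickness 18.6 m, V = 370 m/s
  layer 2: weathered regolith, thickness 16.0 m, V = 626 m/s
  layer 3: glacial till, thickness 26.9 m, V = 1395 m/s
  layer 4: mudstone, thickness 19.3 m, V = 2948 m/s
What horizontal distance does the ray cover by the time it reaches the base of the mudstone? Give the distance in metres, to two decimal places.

23.44 m

Apply Snell's law at each interface; in layer i the horizontal offset is hᵢ·tan θᵢ.
Layer 1: θ = 4.00°; offset = 18.6·tan 4.00° = 1.3006 m.
Layer 2: sin θ = 626·sin 4.0°/370 = 0.1180, θ = 6.78°; offset = 16.0·tan 6.78° = 1.9016 m.
Layer 3: sin θ = 1395·sin 4.0°/370 = 0.2630, θ = 15.25°; offset = 26.9·tan 15.25° = 7.3329 m.
Layer 4: sin θ = 2948·sin 4.0°/370 = 0.5558, θ = 33.77°; offset = 19.3·tan 33.77° = 12.9032 m.
Total horizontal offset = 23.4383 m.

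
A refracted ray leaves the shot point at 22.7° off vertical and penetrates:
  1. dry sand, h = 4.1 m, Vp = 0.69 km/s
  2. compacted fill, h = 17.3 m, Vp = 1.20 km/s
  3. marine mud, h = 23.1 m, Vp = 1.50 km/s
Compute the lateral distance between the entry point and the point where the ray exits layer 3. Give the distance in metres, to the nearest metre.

53 m

Apply Snell's law at each interface; in layer i the horizontal offset is hᵢ·tan θᵢ.
Layer 1: θ = 22.70°; offset = 4.1·tan 22.70° = 1.715 m.
Layer 2: sin θ = 1.20·sin 22.7°/0.69 = 0.6711, θ = 42.16°; offset = 17.3·tan 42.16° = 15.662 m.
Layer 3: sin θ = 1.50·sin 22.7°/0.69 = 0.8389, θ = 57.03°; offset = 23.1·tan 57.03° = 35.607 m.
Σ offsets = 52.985 m.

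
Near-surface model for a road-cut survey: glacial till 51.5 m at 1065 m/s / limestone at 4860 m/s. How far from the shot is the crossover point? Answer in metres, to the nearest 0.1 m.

128.7 m

θ_c = arcsin(1065/4860) = 12.66°, so cos θ_c = 0.9757 and tᵢ = 2h cos θ_c/V₁ = 0.0944 s.
At crossover x/V₁ = x/V₂ + tᵢ ⇒ x = tᵢ/(1/V₁ − 1/V₂) = 0.09436/(9.3897e-04 − 2.0576e-04) = 128.70 m.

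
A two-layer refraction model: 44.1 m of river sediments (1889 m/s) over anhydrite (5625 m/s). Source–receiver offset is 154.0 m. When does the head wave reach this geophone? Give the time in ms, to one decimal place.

71.4 ms

t = x/V₂ + 2h·√(V₂²−V₁²)/(V₁V₂).
√(V₂²−V₁²) = √(5625²−1889²) = 5298.3 m/s; delay term = 2·44.1·5298.3/(1889·5625) = 0.04398 s.
t = 154.0/5625 + 0.04398 = 0.07136 s.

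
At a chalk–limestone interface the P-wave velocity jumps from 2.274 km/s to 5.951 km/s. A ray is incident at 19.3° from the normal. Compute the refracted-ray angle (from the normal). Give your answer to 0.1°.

Snell's law: sin θ₂ = (V₂/V₁)·sin θ₁ = (5.951/2.274)·sin 19.3° = 0.8649.
θ₂ = arcsin 0.8649 = 59.88° from the normal.

59.9°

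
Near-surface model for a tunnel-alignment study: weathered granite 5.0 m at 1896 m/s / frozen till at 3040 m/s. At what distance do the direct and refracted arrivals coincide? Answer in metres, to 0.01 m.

20.77 m

x_cross = 2h·√((V₂+V₁)/(V₂−V₁)).
(V₂+V₁)/(V₂−V₁) = (3040+1896)/(3040−1896) = 4.3147; √ = 2.0772.
x_cross = 2·5.0·2.0772 = 20.77 m.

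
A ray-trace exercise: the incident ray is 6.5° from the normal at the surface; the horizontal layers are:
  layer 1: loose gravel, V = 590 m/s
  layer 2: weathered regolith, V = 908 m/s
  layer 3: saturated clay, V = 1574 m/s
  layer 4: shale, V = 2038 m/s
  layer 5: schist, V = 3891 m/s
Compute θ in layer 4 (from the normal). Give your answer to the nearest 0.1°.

Ray parameter p = sin 6.5° / 590 = 1.9187e-04 s/m.
sin θ_4 = p·V_4 = 1.9187e-04 × 2038 = 0.3910.
θ_4 = 23.02° from the vertical.

23.0°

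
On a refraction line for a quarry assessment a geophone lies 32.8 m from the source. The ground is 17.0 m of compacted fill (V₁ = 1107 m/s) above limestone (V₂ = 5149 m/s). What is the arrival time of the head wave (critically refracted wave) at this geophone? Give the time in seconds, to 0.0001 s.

0.0364 s

t = x/V₂ + 2h·√(V₂²−V₁²)/(V₁V₂).
√(V₂²−V₁²) = √(5149²−1107²) = 5028.6 m/s; delay term = 2·17.0·5028.6/(1107·5149) = 0.03000 s.
t = 32.8/5149 + 0.03000 = 0.03637 s.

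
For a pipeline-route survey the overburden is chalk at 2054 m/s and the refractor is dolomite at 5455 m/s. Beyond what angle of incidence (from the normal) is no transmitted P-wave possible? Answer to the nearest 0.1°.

Critical incidence: sin θ_c = V₁/V₂ = 2054/5455 = 0.3765.
θ_c = arcsin 0.3765 = 22.12°.

22.1°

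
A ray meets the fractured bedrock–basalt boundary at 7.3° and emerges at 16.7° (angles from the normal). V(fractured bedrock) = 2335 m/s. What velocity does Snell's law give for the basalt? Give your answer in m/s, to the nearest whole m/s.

Snell's law: sin 7.3°/V₁ = sin 16.7°/V₂.
V₂ = V₁·sin 16.7°/sin 7.3° = 2335 × 2.2615 = 5280.67 m/s.

5281 m/s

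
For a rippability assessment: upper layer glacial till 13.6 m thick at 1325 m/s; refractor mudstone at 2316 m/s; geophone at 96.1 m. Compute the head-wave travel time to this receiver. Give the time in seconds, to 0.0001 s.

0.0583 s

θ_c = arcsin(V₁/V₂) = arcsin(1325/2316) = 34.90°, cos θ_c = 0.8202.
Intercept time tᵢ = 2h cos θ_c / V₁ = 2·13.6·0.8202/1325 = 0.01684 s.
t = x/V₂ + tᵢ = 96.1/2316 + 0.01684 = 0.05833 s.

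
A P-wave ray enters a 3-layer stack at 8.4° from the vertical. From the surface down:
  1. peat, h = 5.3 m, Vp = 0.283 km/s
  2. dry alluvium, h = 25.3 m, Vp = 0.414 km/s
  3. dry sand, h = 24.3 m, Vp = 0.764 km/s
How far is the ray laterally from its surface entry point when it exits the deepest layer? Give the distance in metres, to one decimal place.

16.7 m

Apply Snell's law at each interface; in layer i the horizontal offset is hᵢ·tan θᵢ.
Layer 1: θ = 8.40°; offset = 5.3·tan 8.40° = 0.783 m.
Layer 2: sin θ = 0.414·sin 8.4°/0.283 = 0.2137, θ = 12.34°; offset = 25.3·tan 12.34° = 5.535 m.
Layer 3: sin θ = 0.764·sin 8.4°/0.283 = 0.3944, θ = 23.23°; offset = 24.3·tan 23.23° = 10.428 m.
Summing the layer offsets gives 16.746 m.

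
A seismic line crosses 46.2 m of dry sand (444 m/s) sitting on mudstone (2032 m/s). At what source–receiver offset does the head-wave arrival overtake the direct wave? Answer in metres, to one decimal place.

115.4 m

x_cross = 2h·√((V₂+V₁)/(V₂−V₁)).
(V₂+V₁)/(V₂−V₁) = (2032+444)/(2032−444) = 1.5592; √ = 1.2487.
x_cross = 2·46.2·1.2487 = 115.38 m.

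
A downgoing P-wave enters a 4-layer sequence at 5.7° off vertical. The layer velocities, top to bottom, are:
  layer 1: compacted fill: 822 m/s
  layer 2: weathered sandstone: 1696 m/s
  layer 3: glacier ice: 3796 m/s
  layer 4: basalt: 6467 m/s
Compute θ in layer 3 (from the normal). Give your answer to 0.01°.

Snell's law across each interface conserves sin θ / V, so sin θ_3 = V_3·sin θ₁/V₁.
sin θ_3 = 3796 × sin 5.7° / 822 = 0.4587.
θ_3 = arcsin 0.4587 = 27.30°.

27.30°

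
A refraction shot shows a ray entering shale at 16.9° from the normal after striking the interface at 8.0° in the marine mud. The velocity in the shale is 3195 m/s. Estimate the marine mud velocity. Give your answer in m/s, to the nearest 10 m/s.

Snell's law: sin 8.0°/V₁ = sin 16.9°/V₂.
V₁ = V₂·sin 8.0°/sin 16.9° = 3195 × 0.4787 = 1529.60 m/s.

1530 m/s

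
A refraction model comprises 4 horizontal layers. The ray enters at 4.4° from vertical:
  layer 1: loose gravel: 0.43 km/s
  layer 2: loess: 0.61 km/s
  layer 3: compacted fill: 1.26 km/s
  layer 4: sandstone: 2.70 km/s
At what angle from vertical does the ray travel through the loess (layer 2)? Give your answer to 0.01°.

6.25°

Snell's law across each interface conserves sin θ / V, so sin θ_2 = V_2·sin θ₁/V₁.
sin θ_2 = 0.61 × sin 4.4° / 0.43 = 0.1088.
θ_2 = arcsin 0.1088 = 6.25°.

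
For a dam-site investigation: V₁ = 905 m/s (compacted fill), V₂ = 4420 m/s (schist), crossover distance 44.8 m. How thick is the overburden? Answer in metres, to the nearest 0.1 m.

h = (x_cross/2)·√((V₂−V₁)/(V₂+V₁)).
(V₂−V₁)/(V₂+V₁) = (4420−905)/(4420+905) = 0.6601; √ = 0.8125.
h = (44.8/2)·0.8125 = 18.20 m.

18.2 m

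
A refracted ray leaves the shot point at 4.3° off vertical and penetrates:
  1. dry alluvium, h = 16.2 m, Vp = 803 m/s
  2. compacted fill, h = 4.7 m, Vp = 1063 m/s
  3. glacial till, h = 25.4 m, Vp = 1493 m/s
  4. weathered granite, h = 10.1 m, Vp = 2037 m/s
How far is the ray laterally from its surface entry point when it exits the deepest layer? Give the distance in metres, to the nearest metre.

Apply Snell's law at each interface; in layer i the horizontal offset is hᵢ·tan θᵢ.
Layer 1: θ = 4.30°; offset = 16.2·tan 4.30° = 1.218 m.
Layer 2: sin θ = 1063·sin 4.3°/803 = 0.0993, θ = 5.70°; offset = 4.7·tan 5.70° = 0.469 m.
Layer 3: sin θ = 1493·sin 4.3°/803 = 0.1394, θ = 8.01°; offset = 25.4·tan 8.01° = 3.576 m.
Layer 4: sin θ = 2037·sin 4.3°/803 = 0.1902, θ = 10.96°; offset = 10.1·tan 10.96° = 1.957 m.
Total horizontal offset = 7.219 m.

7 m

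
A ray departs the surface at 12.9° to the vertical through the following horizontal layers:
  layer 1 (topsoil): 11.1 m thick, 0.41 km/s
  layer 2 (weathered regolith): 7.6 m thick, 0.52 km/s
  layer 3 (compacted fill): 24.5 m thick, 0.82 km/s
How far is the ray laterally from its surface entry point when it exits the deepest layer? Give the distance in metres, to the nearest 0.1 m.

p = sin θ₁/V₁ = sin 12.9°/0.41 = 5.4451e-01 s/km is conserved through the stack.
Layer 1: θ = 12.90°; offset = 11.1·tan 12.90° = 2.542 m.
Layer 2: sin θ = p·0.52 = 0.2831 → θ = 16.45°; offset = 7.6·tan 16.45° = 2.244 m.
Layer 3: sin θ = p·0.82 = 0.4465 → θ = 26.52°; offset = 24.5·tan 26.52° = 12.226 m.
Summing the layer offsets gives 17.012 m.

17.0 m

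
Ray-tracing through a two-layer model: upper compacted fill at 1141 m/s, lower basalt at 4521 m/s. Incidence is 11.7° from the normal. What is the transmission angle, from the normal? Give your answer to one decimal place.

Snell's law: sin θ₂ = (V₂/V₁)·sin θ₁ = (4521/1141)·sin 11.7° = 0.8035.
θ₂ = sin⁻¹(0.8035) = 53.47° (from vertical).

53.5°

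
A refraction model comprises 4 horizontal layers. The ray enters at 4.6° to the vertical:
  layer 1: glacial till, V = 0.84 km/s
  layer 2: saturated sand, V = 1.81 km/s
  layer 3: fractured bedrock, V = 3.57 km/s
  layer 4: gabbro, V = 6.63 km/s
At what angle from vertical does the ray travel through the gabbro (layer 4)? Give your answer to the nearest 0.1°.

Snell's law across each interface conserves sin θ / V, so sin θ_4 = V_4·sin θ₁/V₁.
sin θ_4 = 6.63 × sin 4.6° / 0.84 = 0.6330.
θ_4 = arcsin 0.6330 = 39.27°.

39.3°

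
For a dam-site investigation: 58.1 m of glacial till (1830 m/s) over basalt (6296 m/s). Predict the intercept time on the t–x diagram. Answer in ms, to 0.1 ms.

θ_c = arcsin(V₁/V₂) = arcsin(1830/6296) = 16.90°; cos θ_c = 0.9568.
tᵢ = 2h·cos θ_c / V₁ = 2·58.1·0.9568 / 1830 = 0.06076 s.

60.8 ms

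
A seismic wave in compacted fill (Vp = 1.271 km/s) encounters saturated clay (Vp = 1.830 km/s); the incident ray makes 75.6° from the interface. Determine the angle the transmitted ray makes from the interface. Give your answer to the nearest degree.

69°

Angle from the normal: 90° − 75.6° = 14.4°.
sin θ₁/V₁ = sin θ₂/V₂ ⇒ sin θ₂ = 1.830·sin 14.4°/1.271 = 1.830·0.2487/1.271 = 0.3581.
θ₂ = sin⁻¹(0.3581) = 20.98° (from vertical).
From the interface: 90° − 20.98° = 69.02°.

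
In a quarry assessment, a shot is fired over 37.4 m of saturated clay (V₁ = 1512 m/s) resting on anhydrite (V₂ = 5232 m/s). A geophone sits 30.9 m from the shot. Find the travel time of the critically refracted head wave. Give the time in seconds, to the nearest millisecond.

θ_c = arcsin(V₁/V₂) = arcsin(1512/5232) = 16.80°, cos θ_c = 0.9573.
Intercept time tᵢ = 2h cos θ_c / V₁ = 2·37.4·0.9573/1512 = 0.04736 s.
t = x/V₂ + tᵢ = 30.9/5232 + 0.04736 = 0.05327 s.

0.053 s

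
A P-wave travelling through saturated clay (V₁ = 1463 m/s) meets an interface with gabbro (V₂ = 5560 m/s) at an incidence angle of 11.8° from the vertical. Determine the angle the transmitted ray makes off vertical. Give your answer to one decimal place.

51.0°

sin θ₁/V₁ = sin θ₂/V₂ ⇒ sin θ₂ = 5560·sin 11.8°/1463 = 5560·0.2045/1463 = 0.7772.
θ₂ = arcsin 0.7772 = 51.00° from the normal.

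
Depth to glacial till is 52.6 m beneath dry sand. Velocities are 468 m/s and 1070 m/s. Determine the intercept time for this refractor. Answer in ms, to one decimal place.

202.1 ms

θ_c = arcsin(V₁/V₂) = arcsin(468/1070) = 25.94°; cos θ_c = 0.8993.
tᵢ = 2h·cos θ_c / V₁ = 2·52.6·0.8993 / 468 = 0.20214 s.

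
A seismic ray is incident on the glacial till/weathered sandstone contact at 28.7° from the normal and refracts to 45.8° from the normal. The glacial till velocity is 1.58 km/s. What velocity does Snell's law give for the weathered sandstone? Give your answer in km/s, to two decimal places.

sin 28.7° = 0.4802; sin 45.8° = 0.7169.
V₂ = V₁·(sin θ₂/sin θ₁) = 1.58·(0.7169/0.4802) = 2.36 km/s.

2.36 km/s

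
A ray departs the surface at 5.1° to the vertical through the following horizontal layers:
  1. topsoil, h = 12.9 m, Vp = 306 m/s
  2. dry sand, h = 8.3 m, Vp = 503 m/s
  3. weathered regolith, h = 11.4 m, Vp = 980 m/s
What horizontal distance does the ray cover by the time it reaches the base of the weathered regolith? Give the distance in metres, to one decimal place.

5.8 m

Ray parameter p = sin 5.1° / 306 m/s = 2.9050e-04 s/m.
Layer 1: θ = 5.10°; offset = 12.9·tan 5.10° = 1.151 m.
Layer 2: sin θ = p·503 = 0.1461 → θ = 8.40°; offset = 8.3·tan 8.40° = 1.226 m.
Layer 3: sin θ = p·980 = 0.2847 → θ = 16.54°; offset = 11.4·tan 16.54° = 3.386 m.
Σ offsets = 5.763 m.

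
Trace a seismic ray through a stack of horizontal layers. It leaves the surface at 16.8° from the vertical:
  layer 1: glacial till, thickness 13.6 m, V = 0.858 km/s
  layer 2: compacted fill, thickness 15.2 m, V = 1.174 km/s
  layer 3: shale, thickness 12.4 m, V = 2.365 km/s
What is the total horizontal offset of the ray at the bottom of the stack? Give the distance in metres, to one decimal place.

Apply Snell's law at each interface; in layer i the horizontal offset is hᵢ·tan θᵢ.
Layer 1: θ = 16.80°; offset = 13.6·tan 16.80° = 4.106 m.
Layer 2: sin θ = 1.174·sin 16.8°/0.858 = 0.3955, θ = 23.30°; offset = 15.2·tan 23.30° = 6.545 m.
Layer 3: sin θ = 2.365·sin 16.8°/0.858 = 0.7967, θ = 52.82°; offset = 12.4·tan 52.82° = 16.345 m.
Total horizontal offset = 26.996 m.

27.0 m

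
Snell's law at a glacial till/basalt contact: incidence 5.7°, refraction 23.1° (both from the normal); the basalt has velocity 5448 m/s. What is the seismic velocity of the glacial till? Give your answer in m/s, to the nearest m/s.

1379 m/s

sin 5.7° = 0.0993; sin 23.1° = 0.3923.
V₁ = V₂·(sin θ₁/sin θ₂) = 5448·(0.0993/0.3923) = 1379.16 m/s.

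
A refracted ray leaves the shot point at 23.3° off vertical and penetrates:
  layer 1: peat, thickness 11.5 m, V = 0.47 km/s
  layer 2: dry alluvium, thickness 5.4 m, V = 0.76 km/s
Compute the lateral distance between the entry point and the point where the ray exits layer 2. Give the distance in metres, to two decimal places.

9.45 m

Apply Snell's law at each interface; in layer i the horizontal offset is hᵢ·tan θᵢ.
Layer 1: θ = 23.30°; offset = 11.5·tan 23.30° = 4.9527 m.
Layer 2: sin θ = 0.76·sin 23.3°/0.47 = 0.6396, θ = 39.76°; offset = 5.4·tan 39.76° = 4.4931 m.
Total horizontal offset = 9.4458 m.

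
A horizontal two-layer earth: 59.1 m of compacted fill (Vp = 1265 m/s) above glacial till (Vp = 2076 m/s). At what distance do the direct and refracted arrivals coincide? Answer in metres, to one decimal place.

θ_c = arcsin(1265/2076) = 37.54°, so cos θ_c = 0.7929 and tᵢ = 2h cos θ_c/V₁ = 0.0741 s.
At crossover x/V₁ = x/V₂ + tᵢ ⇒ x = tᵢ/(1/V₁ − 1/V₂) = 0.07409/(7.9051e-04 − 4.8170e-04) = 239.91 m.

239.9 m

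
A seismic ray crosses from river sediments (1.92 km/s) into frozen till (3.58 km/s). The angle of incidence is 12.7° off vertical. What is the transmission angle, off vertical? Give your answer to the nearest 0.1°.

24.2°

sin θ₁/V₁ = sin θ₂/V₂ ⇒ sin θ₂ = 3.58·sin 12.7°/1.92 = 3.58·0.2198/1.92 = 0.4099.
θ₂ = sin⁻¹(0.4099) = 24.20° (from vertical).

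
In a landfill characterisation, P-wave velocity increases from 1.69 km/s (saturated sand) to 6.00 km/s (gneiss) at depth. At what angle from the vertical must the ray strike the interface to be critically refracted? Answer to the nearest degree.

16°

Critical incidence: sin θ_c = V₁/V₂ = 1.69/6.00 = 0.2817.
θ_c = arcsin 0.2817 = 16.36°.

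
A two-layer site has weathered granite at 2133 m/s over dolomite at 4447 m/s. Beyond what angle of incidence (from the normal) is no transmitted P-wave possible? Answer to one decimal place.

At critical incidence the refracted ray runs along the interface (θ₂ = 90°), so sin θ_c = V₁/V₂.
θ_c = arcsin(2133/4447) = arcsin 0.4796 = 28.66°.

28.7°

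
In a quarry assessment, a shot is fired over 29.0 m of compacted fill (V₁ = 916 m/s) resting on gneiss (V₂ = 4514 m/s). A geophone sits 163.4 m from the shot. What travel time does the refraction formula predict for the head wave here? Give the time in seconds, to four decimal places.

t = x/V₂ + 2h·√(V₂²−V₁²)/(V₁V₂).
√(V₂²−V₁²) = √(4514²−916²) = 4420.1 m/s; delay term = 2·29.0·4420.1/(916·4514) = 0.06200 s.
t = 163.4/4514 + 0.06200 = 0.09820 s.

0.0982 s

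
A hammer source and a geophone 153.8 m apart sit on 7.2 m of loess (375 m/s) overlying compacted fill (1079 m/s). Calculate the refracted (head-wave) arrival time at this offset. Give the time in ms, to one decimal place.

178.5 ms

θ_c = arcsin(V₁/V₂) = arcsin(375/1079) = 20.34°, cos θ_c = 0.9377.
Intercept time tᵢ = 2h cos θ_c / V₁ = 2·7.2·0.9377/375 = 0.03601 s.
t = x/V₂ + tᵢ = 153.8/1079 + 0.03601 = 0.17855 s.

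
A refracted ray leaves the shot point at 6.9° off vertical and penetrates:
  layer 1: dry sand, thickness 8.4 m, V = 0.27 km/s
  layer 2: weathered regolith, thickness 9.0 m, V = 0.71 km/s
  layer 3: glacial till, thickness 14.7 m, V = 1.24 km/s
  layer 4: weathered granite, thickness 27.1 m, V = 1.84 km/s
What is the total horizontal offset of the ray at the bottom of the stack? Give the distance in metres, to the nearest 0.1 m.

p = sin θ₁/V₁ = sin 6.9°/0.27 = 4.4495e-01 s/km is conserved through the stack.
Layer 1: θ = 6.90°; offset = 8.4·tan 6.90° = 1.017 m.
Layer 2: sin θ = p·0.71 = 0.3159 → θ = 18.42°; offset = 9.0·tan 18.42° = 2.997 m.
Layer 3: sin θ = p·1.24 = 0.5517 → θ = 33.49°; offset = 14.7·tan 33.49° = 9.725 m.
Layer 4: sin θ = p·1.84 = 0.8187 → θ = 54.96°; offset = 27.1·tan 54.96° = 38.639 m.
Σ offsets = 52.377 m.

52.4 m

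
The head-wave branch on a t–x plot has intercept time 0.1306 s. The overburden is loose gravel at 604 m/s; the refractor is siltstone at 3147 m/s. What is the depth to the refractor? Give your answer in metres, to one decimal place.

θ_c = arcsin(604/3147) = 11.07°; cos θ_c = 0.9814.
tᵢ = 2h cos θ_c/V₁ ⇒ h = tᵢ·V₁/(2 cos θ_c) = 0.1306·604/(2·0.9814) = 40.19 m.

40.2 m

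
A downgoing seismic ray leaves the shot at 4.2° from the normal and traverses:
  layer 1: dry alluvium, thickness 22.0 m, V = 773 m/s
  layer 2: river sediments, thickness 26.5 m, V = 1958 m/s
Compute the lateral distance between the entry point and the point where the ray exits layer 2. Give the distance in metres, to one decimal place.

p = sin θ₁/V₁ = sin 4.2°/773 = 9.4745e-05 s/m is conserved through the stack.
Layer 1: θ = 4.20°; offset = 22.0·tan 4.20° = 1.616 m.
Layer 2: sin θ = p·1958 = 0.1855 → θ = 10.69°; offset = 26.5·tan 10.69° = 5.003 m.
Summing the layer offsets gives 6.618 m.

6.6 m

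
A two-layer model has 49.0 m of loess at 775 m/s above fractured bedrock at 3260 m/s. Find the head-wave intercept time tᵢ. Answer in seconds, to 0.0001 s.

tᵢ = 2h·√(V₂²−V₁²)/(V₁V₂).
√(V₂²−V₁²) = √(3260²−775²) = 3166.5 m/s.
tᵢ = 2·49.0·3166.5/(775·3260) = 0.12283 s.

0.1228 s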